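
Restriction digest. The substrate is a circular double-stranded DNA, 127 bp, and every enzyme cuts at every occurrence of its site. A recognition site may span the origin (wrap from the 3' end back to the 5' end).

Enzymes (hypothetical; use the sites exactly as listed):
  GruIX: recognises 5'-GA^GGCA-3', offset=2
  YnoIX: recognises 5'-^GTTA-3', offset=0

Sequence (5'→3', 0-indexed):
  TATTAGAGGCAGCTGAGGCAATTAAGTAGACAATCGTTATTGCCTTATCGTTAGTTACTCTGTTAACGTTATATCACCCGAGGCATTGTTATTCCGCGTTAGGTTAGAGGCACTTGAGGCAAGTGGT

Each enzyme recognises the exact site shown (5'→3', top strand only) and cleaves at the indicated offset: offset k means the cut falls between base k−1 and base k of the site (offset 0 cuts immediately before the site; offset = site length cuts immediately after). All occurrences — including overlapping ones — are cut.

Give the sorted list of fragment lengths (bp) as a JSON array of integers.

Site scan:
  GruIX GAGGCA/2: at [5, 14, 79, 106, 115] ⇒ [7, 16, 81, 108, 117]
  YnoIX GTTA/0: at [35, 49, 53, 61, 67, 87, 97, 102, 125] ⇒ [35, 49, 53, 61, 67, 87, 97, 102, 125]

All cut coordinates (distinct, sorted): [7, 16, 35, 49, 53, 61, 67, 81, 87, 97, 102, 108, 117, 125]

Fragment lengths:
  7→16: 9 bp
  16→35: 19 bp
  35→49: 14 bp
  49→53: 4 bp
  53→61: 8 bp
  61→67: 6 bp
  67→81: 14 bp
  81→87: 6 bp
  87→97: 10 bp
  97→102: 5 bp
  102→108: 6 bp
  108→117: 9 bp
  117→125: 8 bp
  125→7 (wrap): 127-125+7 = 9 bp

[4,5,6,6,6,8,8,9,9,9,10,14,14,19]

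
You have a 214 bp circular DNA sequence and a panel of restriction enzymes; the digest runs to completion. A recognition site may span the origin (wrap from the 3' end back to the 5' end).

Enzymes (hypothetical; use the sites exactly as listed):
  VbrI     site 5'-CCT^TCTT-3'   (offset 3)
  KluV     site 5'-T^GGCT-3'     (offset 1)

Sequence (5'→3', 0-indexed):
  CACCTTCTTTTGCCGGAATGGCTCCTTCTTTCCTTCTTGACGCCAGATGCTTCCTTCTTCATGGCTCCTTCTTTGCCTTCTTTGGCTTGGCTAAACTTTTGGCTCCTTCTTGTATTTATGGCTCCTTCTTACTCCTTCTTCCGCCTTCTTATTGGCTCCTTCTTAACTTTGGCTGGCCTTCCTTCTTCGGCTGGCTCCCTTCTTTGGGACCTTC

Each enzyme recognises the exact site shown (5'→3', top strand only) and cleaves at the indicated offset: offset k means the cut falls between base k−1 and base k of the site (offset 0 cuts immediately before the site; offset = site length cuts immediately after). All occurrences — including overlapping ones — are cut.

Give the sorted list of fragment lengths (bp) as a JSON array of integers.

[5,5,7,7,7,7,7,7,7,8,8,9,9,10,10,10,12,12,13,14,19,21]

Site scan:
  VbrI CCTTCTT/3: at [2, 23, 31, 52, 66, 75, 104, 123, 133, 143, 157, 180, 197] ⇒ [5, 26, 34, 55, 69, 78, 107, 126, 136, 146, 160, 183, 200]
  KluV TGGCT/1: at [18, 61, 82, 87, 99, 118, 152, 169, 191] ⇒ [19, 62, 83, 88, 100, 119, 153, 170, 192]

Pooled cuts: [5, 19, 26, 34, 55, 62, 69, 78, 83, 88, 100, 107, 119, 126, 136, 146, 153, 160, 170, 183, 192, 200]

Fragments:
  5→19: 14 bp
  19→26: 7 bp
  26→34: 8 bp
  34→55: 21 bp
  55→62: 7 bp
  62→69: 7 bp
  69→78: 9 bp
  78→83: 5 bp
  83→88: 5 bp
  88→100: 12 bp
  100→107: 7 bp
  107→119: 12 bp
  119→126: 7 bp
  126→136: 10 bp
  136→146: 10 bp
  146→153: 7 bp
  153→160: 7 bp
  160→170: 10 bp
  170→183: 13 bp
  183→192: 9 bp
  192→200: 8 bp
  200→5 (wrap): 214-200+5 = 19 bp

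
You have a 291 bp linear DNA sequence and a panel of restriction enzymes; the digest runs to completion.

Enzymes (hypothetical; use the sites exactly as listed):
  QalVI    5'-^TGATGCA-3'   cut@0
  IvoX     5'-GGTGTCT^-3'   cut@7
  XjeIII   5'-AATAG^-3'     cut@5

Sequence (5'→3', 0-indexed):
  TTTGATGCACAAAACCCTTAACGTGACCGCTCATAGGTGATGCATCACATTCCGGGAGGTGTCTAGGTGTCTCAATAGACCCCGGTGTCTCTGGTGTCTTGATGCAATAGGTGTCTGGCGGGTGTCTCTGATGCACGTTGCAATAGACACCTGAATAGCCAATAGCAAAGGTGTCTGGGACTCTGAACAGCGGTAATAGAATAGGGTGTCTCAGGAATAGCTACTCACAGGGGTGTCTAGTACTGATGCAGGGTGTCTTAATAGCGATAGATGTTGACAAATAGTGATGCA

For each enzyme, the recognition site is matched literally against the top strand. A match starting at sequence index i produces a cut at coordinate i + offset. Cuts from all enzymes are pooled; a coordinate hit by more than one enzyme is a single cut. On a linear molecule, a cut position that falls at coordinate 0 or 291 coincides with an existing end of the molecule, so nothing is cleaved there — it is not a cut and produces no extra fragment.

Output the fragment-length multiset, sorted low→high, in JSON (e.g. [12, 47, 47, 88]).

Per-enzyme occurrences:
  QalVI (TGATGCA, off=0): starts [2, 37, 99, 128, 243, 284] → cuts [2, 37, 99, 128, 243, 284]
  IvoX (GGTGTCT, off=7): starts [57, 65, 83, 92, 109, 120, 169, 204, 231, 251] → cuts [64, 72, 90, 99, 116, 127, 176, 211, 238, 258]
  XjeIII (AATAG, off=5): starts [73, 105, 141, 153, 160, 194, 199, 215, 259, 279] → cuts [78, 110, 146, 158, 165, 199, 204, 220, 264, 284]

All cut coordinates (distinct, sorted): [2, 37, 64, 72, 78, 90, 99, 110, 116, 127, 128, 146, 158, 165, 176, 199, 204, 211, 220, 238, 243, 258, 264, 284]

Fragment lengths:
  [0,2): 2 bp
  [2,37): 35 bp
  [37,64): 27 bp
  [64,72): 8 bp
  [72,78): 6 bp
  [78,90): 12 bp
  [90,99): 9 bp
  [99,110): 11 bp
  [110,116): 6 bp
  [116,127): 11 bp
  [127,128): 1 bp
  [128,146): 18 bp
  [146,158): 12 bp
  [158,165): 7 bp
  [165,176): 11 bp
  [176,199): 23 bp
  [199,204): 5 bp
  [204,211): 7 bp
  [211,220): 9 bp
  [220,238): 18 bp
  [238,243): 5 bp
  [243,258): 15 bp
  [258,264): 6 bp
  [264,284): 20 bp
  [284,291): 7 bp

[1,2,5,5,6,6,6,7,7,7,8,9,9,11,11,11,12,12,15,18,18,20,23,27,35]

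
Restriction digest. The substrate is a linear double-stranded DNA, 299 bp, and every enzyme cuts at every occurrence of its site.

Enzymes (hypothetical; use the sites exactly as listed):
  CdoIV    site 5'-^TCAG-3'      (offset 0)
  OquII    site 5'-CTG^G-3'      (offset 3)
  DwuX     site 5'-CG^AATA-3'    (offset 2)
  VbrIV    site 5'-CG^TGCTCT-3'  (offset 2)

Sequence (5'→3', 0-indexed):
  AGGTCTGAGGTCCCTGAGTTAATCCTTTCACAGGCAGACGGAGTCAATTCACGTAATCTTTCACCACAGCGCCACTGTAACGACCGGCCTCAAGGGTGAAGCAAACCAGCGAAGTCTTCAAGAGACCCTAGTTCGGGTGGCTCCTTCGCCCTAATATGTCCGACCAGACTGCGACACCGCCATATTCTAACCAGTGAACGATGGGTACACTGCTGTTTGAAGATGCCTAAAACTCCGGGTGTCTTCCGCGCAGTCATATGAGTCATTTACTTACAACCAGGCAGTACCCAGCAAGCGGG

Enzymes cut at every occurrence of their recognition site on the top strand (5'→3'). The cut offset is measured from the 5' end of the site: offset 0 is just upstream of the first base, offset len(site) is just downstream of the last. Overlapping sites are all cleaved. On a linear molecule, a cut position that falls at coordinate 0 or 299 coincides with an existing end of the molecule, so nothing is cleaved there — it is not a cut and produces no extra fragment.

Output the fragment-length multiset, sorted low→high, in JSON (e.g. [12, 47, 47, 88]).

Per-enzyme occurrences:
  CdoIV (TCAG, off=0): no sites
  OquII (CTGG, off=3): no sites
  DwuX (CGAATA, off=2): no sites
  VbrIV (CGTGCTCT, off=2): no sites

All cut coordinates (distinct, sorted): ∅

Fragment lengths:
  no cuts → one linear fragment of 299 bp

[299]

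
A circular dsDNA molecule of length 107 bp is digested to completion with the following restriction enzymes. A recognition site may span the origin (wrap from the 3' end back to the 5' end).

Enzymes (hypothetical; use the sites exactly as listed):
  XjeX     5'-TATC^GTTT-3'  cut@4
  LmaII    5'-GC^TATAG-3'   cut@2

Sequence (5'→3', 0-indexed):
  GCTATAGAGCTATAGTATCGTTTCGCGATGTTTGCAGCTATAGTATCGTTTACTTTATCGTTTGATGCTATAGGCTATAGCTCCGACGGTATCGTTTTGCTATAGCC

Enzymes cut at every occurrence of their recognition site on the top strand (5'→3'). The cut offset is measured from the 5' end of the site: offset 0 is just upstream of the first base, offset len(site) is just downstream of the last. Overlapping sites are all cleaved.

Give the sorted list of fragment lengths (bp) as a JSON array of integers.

Per-enzyme occurrences:
  XjeX TATCGTTT/4: at [15, 43, 55, 89] ⇒ [19, 47, 59, 93]
  LmaII GCTATAG/2: at [0, 8, 36, 66, 73, 98] ⇒ [2, 10, 38, 68, 75, 100]

Pooled cuts: [2, 10, 19, 38, 47, 59, 68, 75, 93, 100]

Fragments:
  2→10: 8 bp
  10→19: 9 bp
  19→38: 19 bp
  38→47: 9 bp
  47→59: 12 bp
  59→68: 9 bp
  68→75: 7 bp
  75→93: 18 bp
  93→100: 7 bp
  100→2 (wrap): 107-100+2 = 9 bp

[7,7,8,9,9,9,9,12,18,19]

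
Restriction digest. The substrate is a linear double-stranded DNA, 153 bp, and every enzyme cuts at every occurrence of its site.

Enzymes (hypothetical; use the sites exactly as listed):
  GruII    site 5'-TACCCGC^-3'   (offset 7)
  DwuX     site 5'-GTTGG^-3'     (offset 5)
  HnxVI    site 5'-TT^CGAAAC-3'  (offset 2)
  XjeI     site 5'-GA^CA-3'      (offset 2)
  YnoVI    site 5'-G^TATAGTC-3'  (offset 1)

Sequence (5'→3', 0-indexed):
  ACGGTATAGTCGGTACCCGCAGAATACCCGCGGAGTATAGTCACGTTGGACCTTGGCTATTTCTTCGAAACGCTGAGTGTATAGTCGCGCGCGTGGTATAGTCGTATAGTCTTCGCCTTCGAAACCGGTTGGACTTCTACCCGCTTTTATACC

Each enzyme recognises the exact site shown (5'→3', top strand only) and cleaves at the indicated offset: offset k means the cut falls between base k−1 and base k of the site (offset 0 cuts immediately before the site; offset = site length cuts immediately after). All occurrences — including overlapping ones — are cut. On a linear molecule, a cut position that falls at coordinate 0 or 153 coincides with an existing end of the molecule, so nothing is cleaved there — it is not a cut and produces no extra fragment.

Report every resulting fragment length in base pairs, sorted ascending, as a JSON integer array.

Scan for sites:
  GruII (TACCCGC, off=7): starts [13, 24, 137] → cuts [20, 31, 144]
  DwuX (GTTGG, off=5): starts [44, 127] → cuts [49, 132]
  HnxVI (TTCGAAAC, off=2): starts [63, 117] → cuts [65, 119]
  XjeI (GACA, off=2): no sites
  YnoVI (GTATAGTC, off=1): starts [3, 34, 78, 95, 103] → cuts [4, 35, 79, 96, 104]

All cut coordinates (distinct, sorted): [4, 20, 31, 35, 49, 65, 79, 96, 104, 119, 132, 144]

Fragment lengths:
  [0,4): 4 bp
  [4,20): 16 bp
  [20,31): 11 bp
  [31,35): 4 bp
  [35,49): 14 bp
  [49,65): 16 bp
  [65,79): 14 bp
  [79,96): 17 bp
  [96,104): 8 bp
  [104,119): 15 bp
  [119,132): 13 bp
  [132,144): 12 bp
  [144,153): 9 bp

[4,4,8,9,11,12,13,14,14,15,16,16,17]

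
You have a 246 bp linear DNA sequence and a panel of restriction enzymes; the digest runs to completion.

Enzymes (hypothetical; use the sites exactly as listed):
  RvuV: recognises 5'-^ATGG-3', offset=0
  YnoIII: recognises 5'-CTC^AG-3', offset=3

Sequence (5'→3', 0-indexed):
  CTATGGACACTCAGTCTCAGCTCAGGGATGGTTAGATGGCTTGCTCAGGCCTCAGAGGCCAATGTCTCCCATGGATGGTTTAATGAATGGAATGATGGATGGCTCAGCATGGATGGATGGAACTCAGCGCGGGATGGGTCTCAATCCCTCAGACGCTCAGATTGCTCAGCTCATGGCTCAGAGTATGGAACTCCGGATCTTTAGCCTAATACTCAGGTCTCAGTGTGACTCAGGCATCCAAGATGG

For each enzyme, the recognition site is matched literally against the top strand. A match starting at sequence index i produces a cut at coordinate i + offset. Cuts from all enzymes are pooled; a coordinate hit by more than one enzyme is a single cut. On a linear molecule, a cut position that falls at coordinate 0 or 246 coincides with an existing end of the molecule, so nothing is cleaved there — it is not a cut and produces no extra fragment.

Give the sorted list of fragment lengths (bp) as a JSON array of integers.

Per-enzyme occurrences:
  RvuV (ATGG, off=0): starts [2, 27, 35, 70, 74, 86, 94, 98, 108, 112, 116, 133, 172, 184, 242] → cuts [2, 27, 35, 70, 74, 86, 94, 98, 108, 112, 116, 133, 172, 184, 242]
  YnoIII (CTCAG, off=3): starts [9, 15, 20, 43, 50, 102, 122, 147, 155, 164, 176, 211, 218, 228] → cuts [12, 18, 23, 46, 53, 105, 125, 150, 158, 167, 179, 214, 221, 231]

All cut coordinates (distinct, sorted): [2, 12, 18, 23, 27, 35, 46, 53, 70, 74, 86, 94, 98, 105, 108, 112, 116, 125, 133, 150, 158, 167, 172, 179, 184, 214, 221, 231, 242]

Fragment lengths:
  [0,2): 2 bp
  [2,12): 10 bp
  [12,18): 6 bp
  [18,23): 5 bp
  [23,27): 4 bp
  [27,35): 8 bp
  [35,46): 11 bp
  [46,53): 7 bp
  [53,70): 17 bp
  [70,74): 4 bp
  [74,86): 12 bp
  [86,94): 8 bp
  [94,98): 4 bp
  [98,105): 7 bp
  [105,108): 3 bp
  [108,112): 4 bp
  [112,116): 4 bp
  [116,125): 9 bp
  [125,133): 8 bp
  [133,150): 17 bp
  [150,158): 8 bp
  [158,167): 9 bp
  [167,172): 5 bp
  [172,179): 7 bp
  [179,184): 5 bp
  [184,214): 30 bp
  [214,221): 7 bp
  [221,231): 10 bp
  [231,242): 11 bp
  [242,246): 4 bp

[2,3,4,4,4,4,4,4,5,5,5,6,7,7,7,7,8,8,8,8,9,9,10,10,11,11,12,17,17,30]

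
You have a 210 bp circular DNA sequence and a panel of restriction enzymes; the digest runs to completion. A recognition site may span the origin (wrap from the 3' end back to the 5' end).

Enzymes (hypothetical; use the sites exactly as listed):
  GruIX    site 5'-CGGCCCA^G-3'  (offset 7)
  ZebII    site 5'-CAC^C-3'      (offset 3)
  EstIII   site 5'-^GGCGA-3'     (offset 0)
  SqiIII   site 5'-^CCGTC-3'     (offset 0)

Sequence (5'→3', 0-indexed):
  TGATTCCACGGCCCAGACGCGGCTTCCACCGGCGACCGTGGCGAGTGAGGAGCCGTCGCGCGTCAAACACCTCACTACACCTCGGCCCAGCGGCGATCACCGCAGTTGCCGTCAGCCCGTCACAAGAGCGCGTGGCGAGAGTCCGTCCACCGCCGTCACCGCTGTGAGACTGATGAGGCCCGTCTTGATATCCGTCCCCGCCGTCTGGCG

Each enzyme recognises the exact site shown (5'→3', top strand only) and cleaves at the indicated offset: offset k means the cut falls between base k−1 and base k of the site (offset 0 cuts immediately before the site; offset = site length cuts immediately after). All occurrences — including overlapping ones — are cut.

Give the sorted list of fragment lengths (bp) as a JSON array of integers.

[1,2,2,7,8,8,8,9,9,9,9,9,10,12,13,14,17,18,20,25]

Per-enzyme occurrences:
  GruIX (CGGCCCAG, off=7): starts [8, 82] → cuts [15, 89]
  ZebII (CACC, off=3): starts [26, 67, 77, 97, 147, 156] → cuts [29, 70, 80, 100, 150, 159]
  EstIII (GGCGA, off=0): starts [30, 39, 91, 133] → cuts [30, 39, 91, 133]
  SqiIII (CCGTC, off=0): starts [52, 108, 116, 142, 152, 179, 191, 200] → cuts [52, 108, 116, 142, 152, 179, 191, 200]

All cut coordinates (distinct, sorted): [15, 29, 30, 39, 52, 70, 80, 89, 91, 100, 108, 116, 133, 142, 150, 152, 159, 179, 191, 200]

Fragment lengths:
  15→29: 14 bp
  29→30: 1 bp
  30→39: 9 bp
  39→52: 13 bp
  52→70: 18 bp
  70→80: 10 bp
  80→89: 9 bp
  89→91: 2 bp
  91→100: 9 bp
  100→108: 8 bp
  108→116: 8 bp
  116→133: 17 bp
  133→142: 9 bp
  142→150: 8 bp
  150→152: 2 bp
  152→159: 7 bp
  159→179: 20 bp
  179→191: 12 bp
  191→200: 9 bp
  200→15 (wrap): 210-200+15 = 25 bp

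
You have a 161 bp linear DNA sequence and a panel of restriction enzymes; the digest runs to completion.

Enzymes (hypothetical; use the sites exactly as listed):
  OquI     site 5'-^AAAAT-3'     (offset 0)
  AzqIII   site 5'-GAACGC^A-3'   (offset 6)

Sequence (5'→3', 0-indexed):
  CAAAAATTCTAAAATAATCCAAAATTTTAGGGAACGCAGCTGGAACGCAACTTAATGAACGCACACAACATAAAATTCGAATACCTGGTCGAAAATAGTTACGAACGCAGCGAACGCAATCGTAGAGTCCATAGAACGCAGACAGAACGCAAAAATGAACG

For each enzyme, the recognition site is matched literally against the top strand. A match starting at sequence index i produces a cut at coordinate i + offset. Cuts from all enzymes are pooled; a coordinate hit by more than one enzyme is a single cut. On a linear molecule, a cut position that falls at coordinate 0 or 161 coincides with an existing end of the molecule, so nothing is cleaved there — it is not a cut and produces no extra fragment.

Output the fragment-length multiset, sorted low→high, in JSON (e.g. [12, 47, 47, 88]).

Per-enzyme occurrences:
  OquI (AAAAT, off=0): starts [2, 10, 20, 71, 91, 151] → cuts [2, 10, 20, 71, 91, 151]
  AzqIII (GAACGCA, off=6): starts [31, 42, 56, 102, 111, 133, 144] → cuts [37, 48, 62, 108, 117, 139, 150]

All cut coordinates (distinct, sorted): [2, 10, 20, 37, 48, 62, 71, 91, 108, 117, 139, 150, 151]

Fragment lengths:
  [0,2): 2 bp
  [2,10): 8 bp
  [10,20): 10 bp
  [20,37): 17 bp
  [37,48): 11 bp
  [48,62): 14 bp
  [62,71): 9 bp
  [71,91): 20 bp
  [91,108): 17 bp
  [108,117): 9 bp
  [117,139): 22 bp
  [139,150): 11 bp
  [150,151): 1 bp
  [151,161): 10 bp

[1,2,8,9,9,10,10,11,11,14,17,17,20,22]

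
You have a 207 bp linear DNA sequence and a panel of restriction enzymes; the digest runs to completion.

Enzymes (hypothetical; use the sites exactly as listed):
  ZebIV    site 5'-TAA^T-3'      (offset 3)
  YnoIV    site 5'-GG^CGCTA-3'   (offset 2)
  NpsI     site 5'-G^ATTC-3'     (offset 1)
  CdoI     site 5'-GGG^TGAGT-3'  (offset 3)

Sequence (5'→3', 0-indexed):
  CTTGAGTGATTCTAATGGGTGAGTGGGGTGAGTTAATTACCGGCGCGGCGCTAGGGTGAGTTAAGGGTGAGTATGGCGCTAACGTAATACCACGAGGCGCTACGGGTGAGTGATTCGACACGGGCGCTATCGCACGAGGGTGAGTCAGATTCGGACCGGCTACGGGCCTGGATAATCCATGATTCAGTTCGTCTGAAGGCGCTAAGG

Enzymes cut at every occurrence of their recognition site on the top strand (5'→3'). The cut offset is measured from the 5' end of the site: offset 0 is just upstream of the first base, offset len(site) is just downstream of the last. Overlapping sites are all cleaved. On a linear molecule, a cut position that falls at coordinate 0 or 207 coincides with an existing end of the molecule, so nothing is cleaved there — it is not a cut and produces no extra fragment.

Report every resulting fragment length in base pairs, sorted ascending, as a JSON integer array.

[4,6,6,7,8,8,8,8,8,9,9,9,10,11,11,12,12,16,18,27]

Site scan:
  ZebIV TAAT/3: at [12, 33, 84, 172] ⇒ [15, 36, 87, 175]
  YnoIV GGCGCTA/2: at [46, 74, 95, 122, 197] ⇒ [48, 76, 97, 124, 199]
  NpsI GATTC/1: at [7, 111, 147, 180] ⇒ [8, 112, 148, 181]
  CdoI GGGTGAGT/3: at [16, 25, 53, 64, 103, 137] ⇒ [19, 28, 56, 67, 106, 140]

All cut coordinates (distinct, sorted): [8, 15, 19, 28, 36, 48, 56, 67, 76, 87, 97, 106, 112, 124, 140, 148, 175, 181, 199]

Fragments:
  [0,8): 8 bp
  [8,15): 7 bp
  [15,19): 4 bp
  [19,28): 9 bp
  [28,36): 8 bp
  [36,48): 12 bp
  [48,56): 8 bp
  [56,67): 11 bp
  [67,76): 9 bp
  [76,87): 11 bp
  [87,97): 10 bp
  [97,106): 9 bp
  [106,112): 6 bp
  [112,124): 12 bp
  [124,140): 16 bp
  [140,148): 8 bp
  [148,175): 27 bp
  [175,181): 6 bp
  [181,199): 18 bp
  [199,207): 8 bp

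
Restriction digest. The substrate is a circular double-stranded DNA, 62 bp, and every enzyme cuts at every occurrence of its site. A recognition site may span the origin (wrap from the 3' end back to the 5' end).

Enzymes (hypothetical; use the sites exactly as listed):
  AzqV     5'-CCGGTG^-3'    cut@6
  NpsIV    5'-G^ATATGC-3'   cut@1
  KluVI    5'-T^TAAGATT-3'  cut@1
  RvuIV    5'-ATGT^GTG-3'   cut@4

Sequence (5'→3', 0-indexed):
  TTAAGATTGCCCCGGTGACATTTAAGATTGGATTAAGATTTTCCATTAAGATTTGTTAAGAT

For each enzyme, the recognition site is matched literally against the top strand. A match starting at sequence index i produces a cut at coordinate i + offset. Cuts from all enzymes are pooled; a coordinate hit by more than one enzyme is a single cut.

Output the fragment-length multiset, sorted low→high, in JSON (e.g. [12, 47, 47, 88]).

[5,7,10,11,13,16]

Per-enzyme occurrences:
  AzqV (CCGGTG, off=6): starts [11] → cuts [17]
  NpsIV (GATATGC, off=1): no sites
  KluVI (TTAAGATT, off=1): starts [0, 21, 32, 45, 55] → cuts [1, 22, 33, 46, 56]
  RvuIV (ATGTGTG, off=4): no sites

Pooled cuts: [1, 17, 22, 33, 46, 56]

Fragments:
  1→17: 16 bp
  17→22: 5 bp
  22→33: 11 bp
  33→46: 13 bp
  46→56: 10 bp
  56→1 (wrap): 62-56+1 = 7 bp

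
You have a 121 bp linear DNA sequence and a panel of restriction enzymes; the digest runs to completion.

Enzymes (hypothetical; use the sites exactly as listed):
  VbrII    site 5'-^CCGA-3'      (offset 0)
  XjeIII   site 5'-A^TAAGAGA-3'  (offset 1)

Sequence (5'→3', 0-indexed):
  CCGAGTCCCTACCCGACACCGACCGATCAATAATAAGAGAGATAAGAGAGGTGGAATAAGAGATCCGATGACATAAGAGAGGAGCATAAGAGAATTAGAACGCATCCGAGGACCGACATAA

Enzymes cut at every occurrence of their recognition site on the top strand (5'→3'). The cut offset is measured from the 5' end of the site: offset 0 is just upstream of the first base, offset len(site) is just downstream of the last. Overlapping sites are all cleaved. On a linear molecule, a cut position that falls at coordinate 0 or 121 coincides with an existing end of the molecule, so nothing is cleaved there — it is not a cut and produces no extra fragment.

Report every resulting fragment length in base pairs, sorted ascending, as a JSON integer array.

[4,6,7,8,9,9,9,11,12,13,14,19]

Per-enzyme occurrences:
  VbrII (CCGA, off=0): starts [0, 12, 18, 22, 64, 105, 112] → cuts [12, 18, 22, 64, 105, 112] (position 0 is a terminus of the linear molecule — no cut)
  XjeIII (ATAAGAGA, off=1): starts [32, 41, 55, 72, 85] → cuts [33, 42, 56, 73, 86]

Pooled cuts: [12, 18, 22, 33, 42, 56, 64, 73, 86, 105, 112]

Fragment lengths:
  [0,12): 12 bp
  [12,18): 6 bp
  [18,22): 4 bp
  [22,33): 11 bp
  [33,42): 9 bp
  [42,56): 14 bp
  [56,64): 8 bp
  [64,73): 9 bp
  [73,86): 13 bp
  [86,105): 19 bp
  [105,112): 7 bp
  [112,121): 9 bp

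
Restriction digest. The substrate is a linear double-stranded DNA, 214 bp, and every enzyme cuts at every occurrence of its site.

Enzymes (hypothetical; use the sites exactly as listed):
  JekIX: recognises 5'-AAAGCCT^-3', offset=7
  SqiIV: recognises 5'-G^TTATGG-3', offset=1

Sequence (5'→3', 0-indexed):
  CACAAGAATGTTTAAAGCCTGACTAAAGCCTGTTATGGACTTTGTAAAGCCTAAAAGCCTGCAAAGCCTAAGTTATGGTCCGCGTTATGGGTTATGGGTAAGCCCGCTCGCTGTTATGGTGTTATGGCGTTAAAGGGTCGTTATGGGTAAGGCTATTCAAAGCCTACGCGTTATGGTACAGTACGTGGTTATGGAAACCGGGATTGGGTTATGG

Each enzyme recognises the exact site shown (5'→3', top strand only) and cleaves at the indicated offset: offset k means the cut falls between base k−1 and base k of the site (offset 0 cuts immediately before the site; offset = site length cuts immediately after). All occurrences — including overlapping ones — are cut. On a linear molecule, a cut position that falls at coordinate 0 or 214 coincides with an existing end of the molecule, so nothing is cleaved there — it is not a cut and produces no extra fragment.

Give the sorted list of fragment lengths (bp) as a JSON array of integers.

Per-enzyme occurrences:
  JekIX (AAAGCCT, off=7): starts [13, 24, 45, 53, 62, 158] → cuts [20, 31, 52, 60, 69, 165]
  SqiIV (GTTATGG, off=1): starts [31, 71, 83, 90, 112, 120, 139, 169, 187, 207] → cuts [32, 72, 84, 91, 113, 121, 140, 170, 188, 208]

Pooled cuts: [20, 31, 32, 52, 60, 69, 72, 84, 91, 113, 121, 140, 165, 170, 188, 208]

Fragments:
  [0,20): 20 bp
  [20,31): 11 bp
  [31,32): 1 bp
  [32,52): 20 bp
  [52,60): 8 bp
  [60,69): 9 bp
  [69,72): 3 bp
  [72,84): 12 bp
  [84,91): 7 bp
  [91,113): 22 bp
  [113,121): 8 bp
  [121,140): 19 bp
  [140,165): 25 bp
  [165,170): 5 bp
  [170,188): 18 bp
  [188,208): 20 bp
  [208,214): 6 bp

[1,3,5,6,7,8,8,9,11,12,18,19,20,20,20,22,25]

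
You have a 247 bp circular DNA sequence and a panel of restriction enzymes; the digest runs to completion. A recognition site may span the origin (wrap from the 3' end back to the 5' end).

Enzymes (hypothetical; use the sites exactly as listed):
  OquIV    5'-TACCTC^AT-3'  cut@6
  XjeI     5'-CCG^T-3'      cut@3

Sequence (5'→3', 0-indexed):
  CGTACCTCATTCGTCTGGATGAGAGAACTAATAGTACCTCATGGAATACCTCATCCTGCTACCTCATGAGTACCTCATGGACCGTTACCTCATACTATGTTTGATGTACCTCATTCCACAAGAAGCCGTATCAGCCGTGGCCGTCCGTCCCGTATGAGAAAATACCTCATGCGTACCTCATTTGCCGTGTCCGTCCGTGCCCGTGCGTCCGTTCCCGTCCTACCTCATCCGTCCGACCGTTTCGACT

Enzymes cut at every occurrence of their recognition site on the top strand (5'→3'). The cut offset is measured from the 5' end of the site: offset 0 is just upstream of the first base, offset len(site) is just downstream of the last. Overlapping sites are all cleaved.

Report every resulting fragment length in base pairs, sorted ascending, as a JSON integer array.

Site scan:
  OquIV TACCTCAT/6: at [2, 34, 46, 59, 70, 85, 106, 162, 173, 220] ⇒ [8, 40, 52, 65, 76, 91, 112, 168, 179, 226]
  XjeI CCGT/3: at [81, 125, 134, 140, 144, 149, 184, 190, 194, 200, 208, 214, 228, 236] ⇒ [84, 128, 137, 143, 147, 152, 187, 193, 197, 203, 211, 217, 231, 239]

Pooled cuts: [8, 40, 52, 65, 76, 84, 91, 112, 128, 137, 143, 147, 152, 168, 179, 187, 193, 197, 203, 211, 217, 226, 231, 239]

Fragment lengths:
  8→40: 32 bp
  40→52: 12 bp
  52→65: 13 bp
  65→76: 11 bp
  76→84: 8 bp
  84→91: 7 bp
  91→112: 21 bp
  112→128: 16 bp
  128→137: 9 bp
  137→143: 6 bp
  143→147: 4 bp
  147→152: 5 bp
  152→168: 16 bp
  168→179: 11 bp
  179→187: 8 bp
  187→193: 6 bp
  193→197: 4 bp
  197→203: 6 bp
  203→211: 8 bp
  211→217: 6 bp
  217→226: 9 bp
  226→231: 5 bp
  231→239: 8 bp
  239→8 (wrap): 247-239+8 = 16 bp

[4,4,5,5,6,6,6,6,7,8,8,8,8,9,9,11,11,12,13,16,16,16,21,32]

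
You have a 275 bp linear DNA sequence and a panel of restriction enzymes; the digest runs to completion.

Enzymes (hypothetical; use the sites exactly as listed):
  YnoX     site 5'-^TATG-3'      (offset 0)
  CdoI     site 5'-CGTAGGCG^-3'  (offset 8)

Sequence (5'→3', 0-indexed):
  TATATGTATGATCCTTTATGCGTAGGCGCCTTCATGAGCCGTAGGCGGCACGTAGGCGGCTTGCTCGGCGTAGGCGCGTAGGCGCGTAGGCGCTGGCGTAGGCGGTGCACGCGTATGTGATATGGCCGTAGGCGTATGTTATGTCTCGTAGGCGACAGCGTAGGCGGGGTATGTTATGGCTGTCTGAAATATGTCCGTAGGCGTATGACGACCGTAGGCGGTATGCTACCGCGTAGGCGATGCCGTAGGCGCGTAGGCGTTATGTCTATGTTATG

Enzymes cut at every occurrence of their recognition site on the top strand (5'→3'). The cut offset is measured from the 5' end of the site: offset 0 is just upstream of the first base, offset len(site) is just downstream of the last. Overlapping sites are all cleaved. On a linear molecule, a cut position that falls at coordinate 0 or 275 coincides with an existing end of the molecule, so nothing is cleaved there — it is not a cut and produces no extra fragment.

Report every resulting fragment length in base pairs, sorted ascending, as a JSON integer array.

Scan for sites:
  YnoX TATG/0: at [2, 6, 16, 113, 120, 134, 139, 169, 174, 189, 203, 221, 260, 266, 271] ⇒ [2, 6, 16, 113, 120, 134, 139, 169, 174, 189, 203, 221, 260, 266, 271]
  CdoI CGTAGGCG/8: at [20, 39, 50, 68, 76, 84, 96, 126, 146, 158, 195, 212, 231, 243, 251] ⇒ [28, 47, 58, 76, 84, 92, 104, 134, 154, 166, 203, 220, 239, 251, 259]

All cut coordinates (distinct, sorted): [2, 6, 16, 28, 47, 58, 76, 84, 92, 104, 113, 120, 134, 139, 154, 166, 169, 174, 189, 203, 220, 221, 239, 251, 259, 260, 266, 271]

Fragment lengths:
  [0,2): 2 bp
  [2,6): 4 bp
  [6,16): 10 bp
  [16,28): 12 bp
  [28,47): 19 bp
  [47,58): 11 bp
  [58,76): 18 bp
  [76,84): 8 bp
  [84,92): 8 bp
  [92,104): 12 bp
  [104,113): 9 bp
  [113,120): 7 bp
  [120,134): 14 bp
  [134,139): 5 bp
  [139,154): 15 bp
  [154,166): 12 bp
  [166,169): 3 bp
  [169,174): 5 bp
  [174,189): 15 bp
  [189,203): 14 bp
  [203,220): 17 bp
  [220,221): 1 bp
  [221,239): 18 bp
  [239,251): 12 bp
  [251,259): 8 bp
  [259,260): 1 bp
  [260,266): 6 bp
  [266,271): 5 bp
  [271,275): 4 bp

[1,1,2,3,4,4,5,5,5,6,7,8,8,8,9,10,11,12,12,12,12,14,14,15,15,17,18,18,19]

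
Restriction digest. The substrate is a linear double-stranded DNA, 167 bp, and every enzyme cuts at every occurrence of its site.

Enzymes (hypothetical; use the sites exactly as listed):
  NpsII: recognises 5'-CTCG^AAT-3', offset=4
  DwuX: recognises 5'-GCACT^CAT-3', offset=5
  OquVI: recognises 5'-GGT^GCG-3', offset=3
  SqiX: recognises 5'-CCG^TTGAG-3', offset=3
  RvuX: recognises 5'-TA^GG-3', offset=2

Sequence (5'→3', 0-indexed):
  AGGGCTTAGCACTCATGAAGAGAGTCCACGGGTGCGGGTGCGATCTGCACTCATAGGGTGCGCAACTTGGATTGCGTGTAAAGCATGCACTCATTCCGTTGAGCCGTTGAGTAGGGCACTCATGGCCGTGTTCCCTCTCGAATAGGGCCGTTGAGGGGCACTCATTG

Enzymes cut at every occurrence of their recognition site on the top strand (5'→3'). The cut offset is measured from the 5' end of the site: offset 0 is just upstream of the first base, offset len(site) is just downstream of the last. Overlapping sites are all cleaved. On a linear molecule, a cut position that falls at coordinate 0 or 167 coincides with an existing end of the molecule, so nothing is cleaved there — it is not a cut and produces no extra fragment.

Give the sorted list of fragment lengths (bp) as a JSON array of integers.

[4,4,4,5,6,6,7,7,7,8,12,12,13,20,20,32]

Per-enzyme occurrences:
  NpsII (CTCGAAT, off=4): starts [136] → cuts [140]
  DwuX (GCACTCAT, off=5): starts [8, 46, 86, 115, 157] → cuts [13, 51, 91, 120, 162]
  OquVI (GGTGCG, off=3): starts [30, 36, 56] → cuts [33, 39, 59]
  SqiX (CCGTTGAG, off=3): starts [95, 103, 147] → cuts [98, 106, 150]
  RvuX (TAGG, off=2): starts [53, 111, 142] → cuts [55, 113, 144]

Pooled cuts: [13, 33, 39, 51, 55, 59, 91, 98, 106, 113, 120, 140, 144, 150, 162]

Fragments:
  [0,13): 13 bp
  [13,33): 20 bp
  [33,39): 6 bp
  [39,51): 12 bp
  [51,55): 4 bp
  [55,59): 4 bp
  [59,91): 32 bp
  [91,98): 7 bp
  [98,106): 8 bp
  [106,113): 7 bp
  [113,120): 7 bp
  [120,140): 20 bp
  [140,144): 4 bp
  [144,150): 6 bp
  [150,162): 12 bp
  [162,167): 5 bp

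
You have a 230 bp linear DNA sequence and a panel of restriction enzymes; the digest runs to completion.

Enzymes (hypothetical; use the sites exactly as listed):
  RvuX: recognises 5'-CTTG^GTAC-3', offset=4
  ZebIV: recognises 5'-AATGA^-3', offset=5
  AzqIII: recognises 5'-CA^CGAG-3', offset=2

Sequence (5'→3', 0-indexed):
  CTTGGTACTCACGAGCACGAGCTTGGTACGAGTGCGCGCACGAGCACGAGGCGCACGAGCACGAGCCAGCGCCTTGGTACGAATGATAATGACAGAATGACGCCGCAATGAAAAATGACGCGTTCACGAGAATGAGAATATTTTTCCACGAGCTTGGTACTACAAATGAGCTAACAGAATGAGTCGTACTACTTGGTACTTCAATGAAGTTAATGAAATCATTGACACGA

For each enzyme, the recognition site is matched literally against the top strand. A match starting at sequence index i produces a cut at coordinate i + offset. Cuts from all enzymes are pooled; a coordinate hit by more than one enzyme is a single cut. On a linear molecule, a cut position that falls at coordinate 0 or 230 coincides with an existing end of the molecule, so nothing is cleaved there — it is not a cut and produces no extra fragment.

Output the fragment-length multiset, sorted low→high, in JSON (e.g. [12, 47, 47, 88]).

Scan for sites:
  RvuX CTTGGTAC/4: at [0, 21, 72, 152, 191] ⇒ [4, 25, 76, 156, 195]
  ZebIV AATGA/5: at [81, 87, 95, 106, 113, 130, 164, 177, 202, 211] ⇒ [86, 92, 100, 111, 118, 135, 169, 182, 207, 216]
  AzqIII CACGAG/2: at [9, 15, 38, 44, 53, 59, 124, 146] ⇒ [11, 17, 40, 46, 55, 61, 126, 148]

Pooled cuts: [4, 11, 17, 25, 40, 46, 55, 61, 76, 86, 92, 100, 111, 118, 126, 135, 148, 156, 169, 182, 195, 207, 216]

Fragments:
  [0,4): 4 bp
  [4,11): 7 bp
  [11,17): 6 bp
  [17,25): 8 bp
  [25,40): 15 bp
  [40,46): 6 bp
  [46,55): 9 bp
  [55,61): 6 bp
  [61,76): 15 bp
  [76,86): 10 bp
  [86,92): 6 bp
  [92,100): 8 bp
  [100,111): 11 bp
  [111,118): 7 bp
  [118,126): 8 bp
  [126,135): 9 bp
  [135,148): 13 bp
  [148,156): 8 bp
  [156,169): 13 bp
  [169,182): 13 bp
  [182,195): 13 bp
  [195,207): 12 bp
  [207,216): 9 bp
  [216,230): 14 bp

[4,6,6,6,6,7,7,8,8,8,8,9,9,9,10,11,12,13,13,13,13,14,15,15]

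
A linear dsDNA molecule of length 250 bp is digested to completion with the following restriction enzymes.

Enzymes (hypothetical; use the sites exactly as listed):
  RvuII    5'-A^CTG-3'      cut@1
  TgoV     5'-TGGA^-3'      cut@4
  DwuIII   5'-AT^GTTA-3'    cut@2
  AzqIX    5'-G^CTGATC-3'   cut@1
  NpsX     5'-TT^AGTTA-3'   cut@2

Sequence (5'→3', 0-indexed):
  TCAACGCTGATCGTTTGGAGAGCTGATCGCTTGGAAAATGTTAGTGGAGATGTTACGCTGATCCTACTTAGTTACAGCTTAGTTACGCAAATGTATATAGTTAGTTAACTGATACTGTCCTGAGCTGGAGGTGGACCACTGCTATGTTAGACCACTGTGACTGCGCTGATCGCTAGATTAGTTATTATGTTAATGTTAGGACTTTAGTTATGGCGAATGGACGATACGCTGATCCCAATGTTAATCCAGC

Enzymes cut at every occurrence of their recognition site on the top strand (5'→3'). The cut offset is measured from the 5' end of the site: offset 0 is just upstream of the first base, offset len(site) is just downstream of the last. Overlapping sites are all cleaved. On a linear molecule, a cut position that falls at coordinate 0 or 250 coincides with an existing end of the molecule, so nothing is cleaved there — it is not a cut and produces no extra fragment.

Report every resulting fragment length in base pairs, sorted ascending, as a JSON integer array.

[3,3,3,4,5,6,6,6,6,6,6,6,7,7,9,9,9,11,11,11,11,12,13,13,14,15,16,22]

Site scan:
  RvuII ACTG/1: at [107, 113, 137, 153, 159] ⇒ [108, 114, 138, 154, 160]
  TgoV TGGA/4: at [15, 31, 44, 125, 131, 217] ⇒ [19, 35, 48, 129, 135, 221]
  DwuIII ATGTTA/2: at [37, 49, 143, 186, 192, 237] ⇒ [39, 51, 145, 188, 194, 239]
  AzqIX GCTGATC/1: at [5, 21, 56, 164, 227] ⇒ [6, 22, 57, 165, 228]
  NpsX TTAGTTA/2: at [67, 78, 100, 177, 203] ⇒ [69, 80, 102, 179, 205]

All cut coordinates (distinct, sorted): [6, 19, 22, 35, 39, 48, 51, 57, 69, 80, 102, 108, 114, 129, 135, 138, 145, 154, 160, 165, 179, 188, 194, 205, 221, 228, 239]

Fragments:
  [0,6): 6 bp
  [6,19): 13 bp
  [19,22): 3 bp
  [22,35): 13 bp
  [35,39): 4 bp
  [39,48): 9 bp
  [48,51): 3 bp
  [51,57): 6 bp
  [57,69): 12 bp
  [69,80): 11 bp
  [80,102): 22 bp
  [102,108): 6 bp
  [108,114): 6 bp
  [114,129): 15 bp
  [129,135): 6 bp
  [135,138): 3 bp
  [138,145): 7 bp
  [145,154): 9 bp
  [154,160): 6 bp
  [160,165): 5 bp
  [165,179): 14 bp
  [179,188): 9 bp
  [188,194): 6 bp
  [194,205): 11 bp
  [205,221): 16 bp
  [221,228): 7 bp
  [228,239): 11 bp
  [239,250): 11 bp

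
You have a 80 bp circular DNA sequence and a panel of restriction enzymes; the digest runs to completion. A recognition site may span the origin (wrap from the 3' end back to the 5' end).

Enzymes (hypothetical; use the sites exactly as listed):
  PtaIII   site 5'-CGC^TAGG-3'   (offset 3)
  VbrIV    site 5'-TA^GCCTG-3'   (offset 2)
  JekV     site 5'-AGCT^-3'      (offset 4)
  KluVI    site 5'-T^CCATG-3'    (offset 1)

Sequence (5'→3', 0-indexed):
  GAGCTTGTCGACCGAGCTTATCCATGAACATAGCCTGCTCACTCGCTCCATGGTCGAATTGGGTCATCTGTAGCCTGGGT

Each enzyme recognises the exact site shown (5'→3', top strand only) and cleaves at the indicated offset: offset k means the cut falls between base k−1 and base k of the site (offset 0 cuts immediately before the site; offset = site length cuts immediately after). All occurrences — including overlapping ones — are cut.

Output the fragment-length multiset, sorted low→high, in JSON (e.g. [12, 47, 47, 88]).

[3,11,13,13,15,25]

Per-enzyme occurrences:
  PtaIII (CGCTAGG, off=3): no sites
  VbrIV TAGCCTG/2: at [30, 70] ⇒ [32, 72]
  JekV AGCT/4: at [1, 14] ⇒ [5, 18]
  KluVI TCCATG/1: at [20, 46] ⇒ [21, 47]

Pooled cuts: [5, 18, 21, 32, 47, 72]

Fragment lengths:
  5→18: 13 bp
  18→21: 3 bp
  21→32: 11 bp
  32→47: 15 bp
  47→72: 25 bp
  72→5 (wrap): 80-72+5 = 13 bp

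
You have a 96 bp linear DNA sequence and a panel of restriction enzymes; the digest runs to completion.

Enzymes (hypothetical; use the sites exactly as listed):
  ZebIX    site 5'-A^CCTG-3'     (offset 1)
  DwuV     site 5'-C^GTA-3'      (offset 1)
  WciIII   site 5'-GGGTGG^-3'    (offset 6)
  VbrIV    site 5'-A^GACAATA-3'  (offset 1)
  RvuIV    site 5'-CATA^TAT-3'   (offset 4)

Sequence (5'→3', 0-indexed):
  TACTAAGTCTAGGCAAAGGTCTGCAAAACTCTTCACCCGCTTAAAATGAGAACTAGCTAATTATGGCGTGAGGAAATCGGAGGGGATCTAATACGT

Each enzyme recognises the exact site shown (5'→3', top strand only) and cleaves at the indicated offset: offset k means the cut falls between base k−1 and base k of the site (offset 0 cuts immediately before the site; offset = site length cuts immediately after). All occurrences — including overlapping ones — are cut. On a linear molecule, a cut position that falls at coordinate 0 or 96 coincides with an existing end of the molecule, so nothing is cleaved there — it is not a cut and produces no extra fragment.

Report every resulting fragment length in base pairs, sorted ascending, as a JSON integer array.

Scan for sites:
  ZebIX (ACCTG, off=1): no sites
  DwuV (CGTA, off=1): no sites
  WciIII (GGGTGG, off=6): no sites
  VbrIV (AGACAATA, off=1): no sites
  RvuIV (CATATAT, off=4): no sites

All cut coordinates (distinct, sorted): ∅

Fragment lengths:
  no cuts → one linear fragment of 96 bp

[96]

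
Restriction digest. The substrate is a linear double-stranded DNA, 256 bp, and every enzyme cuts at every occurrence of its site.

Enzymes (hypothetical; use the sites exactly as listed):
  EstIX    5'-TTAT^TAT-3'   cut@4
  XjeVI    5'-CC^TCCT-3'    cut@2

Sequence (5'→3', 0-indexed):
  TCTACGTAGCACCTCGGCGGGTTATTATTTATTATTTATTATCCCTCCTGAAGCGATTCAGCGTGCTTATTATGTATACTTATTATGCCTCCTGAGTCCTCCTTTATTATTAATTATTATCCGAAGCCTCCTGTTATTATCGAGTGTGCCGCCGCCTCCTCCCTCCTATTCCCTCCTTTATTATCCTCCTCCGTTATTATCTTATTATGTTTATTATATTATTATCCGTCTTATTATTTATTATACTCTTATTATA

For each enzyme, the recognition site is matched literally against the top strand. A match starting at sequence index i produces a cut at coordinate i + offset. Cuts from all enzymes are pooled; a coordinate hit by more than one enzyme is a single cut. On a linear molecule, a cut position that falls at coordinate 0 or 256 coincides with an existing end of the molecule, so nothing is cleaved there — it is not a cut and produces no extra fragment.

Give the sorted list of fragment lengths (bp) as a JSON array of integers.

[4,5,6,6,7,7,7,7,8,8,8,8,9,9,10,10,10,11,11,11,12,13,19,25,25]

Site scan:
  EstIX (TTATTAT, off=4): starts [21, 28, 35, 66, 79, 103, 113, 133, 177, 193, 201, 210, 218, 230, 237, 248] → cuts [25, 32, 39, 70, 83, 107, 117, 137, 181, 197, 205, 214, 222, 234, 241, 252]
  XjeVI (CCTCCT, off=2): starts [43, 87, 97, 126, 154, 161, 171, 184] → cuts [45, 89, 99, 128, 156, 163, 173, 186]

All cut coordinates (distinct, sorted): [25, 32, 39, 45, 70, 83, 89, 99, 107, 117, 128, 137, 156, 163, 173, 181, 186, 197, 205, 214, 222, 234, 241, 252]

Fragment lengths:
  [0,25): 25 bp
  [25,32): 7 bp
  [32,39): 7 bp
  [39,45): 6 bp
  [45,70): 25 bp
  [70,83): 13 bp
  [83,89): 6 bp
  [89,99): 10 bp
  [99,107): 8 bp
  [107,117): 10 bp
  [117,128): 11 bp
  [128,137): 9 bp
  [137,156): 19 bp
  [156,163): 7 bp
  [163,173): 10 bp
  [173,181): 8 bp
  [181,186): 5 bp
  [186,197): 11 bp
  [197,205): 8 bp
  [205,214): 9 bp
  [214,222): 8 bp
  [222,234): 12 bp
  [234,241): 7 bp
  [241,252): 11 bp
  [252,256): 4 bp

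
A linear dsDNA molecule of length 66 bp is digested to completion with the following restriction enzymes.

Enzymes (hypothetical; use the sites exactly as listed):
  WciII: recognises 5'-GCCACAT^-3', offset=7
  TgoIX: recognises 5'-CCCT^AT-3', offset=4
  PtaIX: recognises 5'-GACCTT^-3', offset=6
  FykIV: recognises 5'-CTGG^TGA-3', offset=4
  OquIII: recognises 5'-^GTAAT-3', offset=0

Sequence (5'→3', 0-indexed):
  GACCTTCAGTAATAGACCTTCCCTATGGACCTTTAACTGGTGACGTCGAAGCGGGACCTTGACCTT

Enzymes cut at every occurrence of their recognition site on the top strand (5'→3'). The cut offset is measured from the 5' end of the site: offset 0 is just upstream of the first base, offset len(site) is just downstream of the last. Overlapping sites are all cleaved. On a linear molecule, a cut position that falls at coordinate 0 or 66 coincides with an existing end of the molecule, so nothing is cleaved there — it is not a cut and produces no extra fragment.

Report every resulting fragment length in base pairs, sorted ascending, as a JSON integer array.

[2,4,6,6,7,9,12,20]

Scan for sites:
  WciII (GCCACAT, off=7): no sites
  TgoIX (CCCTAT, off=4): starts [20] → cuts [24]
  PtaIX (GACCTT, off=6): starts [0, 14, 27, 54, 60] → cuts [6, 20, 33, 60] (position 66 is a terminus of the linear molecule — no cut)
  FykIV (CTGGTGA, off=4): starts [36] → cuts [40]
  OquIII (GTAAT, off=0): starts [8] → cuts [8]

All cut coordinates (distinct, sorted): [6, 8, 20, 24, 33, 40, 60]

Fragment lengths:
  [0,6): 6 bp
  [6,8): 2 bp
  [8,20): 12 bp
  [20,24): 4 bp
  [24,33): 9 bp
  [33,40): 7 bp
  [40,60): 20 bp
  [60,66): 6 bp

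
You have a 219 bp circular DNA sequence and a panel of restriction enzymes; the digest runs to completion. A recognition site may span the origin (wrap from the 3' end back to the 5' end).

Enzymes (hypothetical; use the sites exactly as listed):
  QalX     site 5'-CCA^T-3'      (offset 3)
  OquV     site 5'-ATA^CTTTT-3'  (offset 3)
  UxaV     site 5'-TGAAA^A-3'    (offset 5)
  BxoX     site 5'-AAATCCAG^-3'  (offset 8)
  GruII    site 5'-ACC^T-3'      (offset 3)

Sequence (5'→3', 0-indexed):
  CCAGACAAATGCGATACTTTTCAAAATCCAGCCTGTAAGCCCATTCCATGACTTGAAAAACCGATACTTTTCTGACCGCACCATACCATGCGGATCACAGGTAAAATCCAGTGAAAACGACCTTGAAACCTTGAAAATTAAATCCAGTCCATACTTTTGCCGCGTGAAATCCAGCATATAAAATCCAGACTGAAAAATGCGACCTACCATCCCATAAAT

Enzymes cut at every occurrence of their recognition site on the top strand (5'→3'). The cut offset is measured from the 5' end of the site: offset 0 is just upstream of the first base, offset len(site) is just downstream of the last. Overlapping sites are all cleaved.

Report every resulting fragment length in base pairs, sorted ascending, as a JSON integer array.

[2,4,5,5,5,5,5,6,6,7,8,8,9,9,10,11,12,12,14,15,17,21,23]

Scan for sites:
  QalX CCAT/3: at [40, 45, 80, 85, 148, 206, 211] ⇒ [43, 48, 83, 88, 151, 209, 214]
  OquV ATACTTTT/3: at [13, 63, 150] ⇒ [16, 66, 153]
  UxaV TGAAAA/5: at [53, 111, 131, 190] ⇒ [58, 116, 136, 195]
  BxoX AAATCCAG/8: at [23, 103, 139, 166, 180, 215] ⇒ [4, 31, 111, 147, 174, 188]
  GruII ACCT/3: at [119, 127, 201] ⇒ [122, 130, 204]

All cut coordinates (distinct, sorted): [4, 16, 31, 43, 48, 58, 66, 83, 88, 111, 116, 122, 130, 136, 147, 151, 153, 174, 188, 195, 204, 209, 214]

Fragments:
  4→16: 12 bp
  16→31: 15 bp
  31→43: 12 bp
  43→48: 5 bp
  48→58: 10 bp
  58→66: 8 bp
  66→83: 17 bp
  83→88: 5 bp
  88→111: 23 bp
  111→116: 5 bp
  116→122: 6 bp
  122→130: 8 bp
  130→136: 6 bp
  136→147: 11 bp
  147→151: 4 bp
  151→153: 2 bp
  153→174: 21 bp
  174→188: 14 bp
  188→195: 7 bp
  195→204: 9 bp
  204→209: 5 bp
  209→214: 5 bp
  214→4 (wrap): 219-214+4 = 9 bp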